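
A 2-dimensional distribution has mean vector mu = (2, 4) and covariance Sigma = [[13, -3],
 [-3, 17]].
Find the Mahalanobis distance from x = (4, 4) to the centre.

Step 1 — centre the observation: (x - mu) = (2, 0).

Step 2 — invert Sigma. det(Sigma) = 13·17 - (-3)² = 212.
  Sigma^{-1} = (1/det) · [[d, -b], [-b, a]] = [[0.0802, 0.0142],
 [0.0142, 0.0613]].

Step 3 — form the quadratic (x - mu)^T · Sigma^{-1} · (x - mu):
  Sigma^{-1} · (x - mu) = (0.1604, 0.0283).
  (x - mu)^T · [Sigma^{-1} · (x - mu)] = (2)·(0.1604) + (0)·(0.0283) = 0.3208.

Step 4 — take square root: d = √(0.3208) ≈ 0.5664.

d(x, mu) = √(0.3208) ≈ 0.5664


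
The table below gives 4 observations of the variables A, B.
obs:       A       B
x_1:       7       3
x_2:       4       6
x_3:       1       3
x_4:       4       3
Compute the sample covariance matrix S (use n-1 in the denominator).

Step 1 — column means:
  mean(A) = (7 + 4 + 1 + 4) / 4 = 16/4 = 4
  mean(B) = (3 + 6 + 3 + 3) / 4 = 15/4 = 3.75

Step 2 — sample covariance S[i,j] = (1/(n-1)) · Σ_k (x_{k,i} - mean_i) · (x_{k,j} - mean_j), with n-1 = 3.
  S[A,A] = ((3)·(3) + (0)·(0) + (-3)·(-3) + (0)·(0)) / 3 = 18/3 = 6
  S[A,B] = ((3)·(-0.75) + (0)·(2.25) + (-3)·(-0.75) + (0)·(-0.75)) / 3 = 0/3 = 0
  S[B,B] = ((-0.75)·(-0.75) + (2.25)·(2.25) + (-0.75)·(-0.75) + (-0.75)·(-0.75)) / 3 = 6.75/3 = 2.25

S is symmetric (S[j,i] = S[i,j]). Assembling:

S = [[6, 0],
 [0, 2.25]]


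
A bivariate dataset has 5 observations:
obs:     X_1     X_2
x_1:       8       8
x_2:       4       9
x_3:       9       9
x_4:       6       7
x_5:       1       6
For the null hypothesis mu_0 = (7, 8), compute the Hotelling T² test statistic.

Step 1 — sample mean vector:
  mean(X_1) = (8 + 4 + 9 + 6 + 1) / 5 = 28/5 = 5.6
  mean(X_2) = (8 + 9 + 9 + 7 + 6) / 5 = 39/5 = 7.8
  x̄ = (5.6, 7.8),  deviation x̄ - mu_0 = (5.6, 7.8) - (7, 8) = (-1.4, -0.2).

Step 2 — sample covariance matrix, S[i,j] = (1/(n-1)) · Σ_k (x_{k,i} - mean_i) · (x_{k,j} - mean_j), divisor n-1 = 4:
  S[X_1,X_1] = ((2.4)·(2.4) + (-1.6)·(-1.6) + (3.4)·(3.4) + (0.4)·(0.4) + (-4.6)·(-4.6)) / 4 = 41.2/4 = 10.3
  S[X_1,X_2] = ((2.4)·(0.2) + (-1.6)·(1.2) + (3.4)·(1.2) + (0.4)·(-0.8) + (-4.6)·(-1.8)) / 4 = 10.6/4 = 2.65
  S[X_2,X_2] = ((0.2)·(0.2) + (1.2)·(1.2) + (1.2)·(1.2) + (-0.8)·(-0.8) + (-1.8)·(-1.8)) / 4 = 6.8/4 = 1.7
  S = [[10.3, 2.65],
 [2.65, 1.7]].

Step 3 — invert S. det(S) = 10.3·1.7 - (2.65)² = 10.4875.
  S^{-1} = (1/det) · [[d, -b], [-b, a]] = [[0.1621, -0.2527],
 [-0.2527, 0.9821]].

Step 4 — quadratic form (x̄ - mu_0)^T · S^{-1} · (x̄ - mu_0):
  S^{-1} · (x̄ - mu_0) = (-0.1764, 0.1573),
  (x̄ - mu_0)^T · [...] = (-1.4)·(-0.1764) + (-0.2)·(0.1573) = 0.2155.

Step 5 — scale by n: T² = 5 · 0.2155 = 1.0775.

T² ≈ 1.0775


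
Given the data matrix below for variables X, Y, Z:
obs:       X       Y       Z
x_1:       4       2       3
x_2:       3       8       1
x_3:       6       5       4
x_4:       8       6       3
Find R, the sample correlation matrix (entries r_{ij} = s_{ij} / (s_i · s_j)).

Step 1 — column means:
  mean(X) = (4 + 3 + 6 + 8) / 4 = 21/4 = 5.25
  mean(Y) = (2 + 8 + 5 + 6) / 4 = 21/4 = 5.25
  mean(Z) = (3 + 1 + 4 + 3) / 4 = 11/4 = 2.75

Step 2 — sample variances and covariances s[i,j] = (1/(n-1)) · Σ_k (x_{k,i} - mean_i) · (x_{k,j} - mean_j), with n-1 = 3:
  s[X,X] = ((-1.25)·(-1.25) + (-2.25)·(-2.25) + (0.75)·(0.75) + (2.75)·(2.75)) / 3 = 14.75/3 = 4.9167
  s[X,Y] = ((-1.25)·(-3.25) + (-2.25)·(2.75) + (0.75)·(-0.25) + (2.75)·(0.75)) / 3 = -0.25/3 = -0.0833
  s[X,Z] = ((-1.25)·(0.25) + (-2.25)·(-1.75) + (0.75)·(1.25) + (2.75)·(0.25)) / 3 = 5.25/3 = 1.75
  s[Y,Y] = ((-3.25)·(-3.25) + (2.75)·(2.75) + (-0.25)·(-0.25) + (0.75)·(0.75)) / 3 = 18.75/3 = 6.25
  s[Y,Z] = ((-3.25)·(0.25) + (2.75)·(-1.75) + (-0.25)·(1.25) + (0.75)·(0.25)) / 3 = -5.75/3 = -1.9167
  s[Z,Z] = ((0.25)·(0.25) + (-1.75)·(-1.75) + (1.25)·(1.25) + (0.25)·(0.25)) / 3 = 4.75/3 = 1.5833
  Sample standard deviations s_i = √(s[i,i]):
  s(X) = √(4.9167) = 2.2174
  s(Y) = √(6.25) = 2.5
  s(Z) = √(1.5833) = 1.2583

Step 3 — r_{ij} = s_{ij} / (s_i · s_j):
  r[X,X] = 1 (diagonal).
  r[X,Y] = -0.0833 / (2.2174 · 2.5) = -0.0833 / 5.5434 = -0.015
  r[X,Z] = 1.75 / (2.2174 · 1.2583) = 1.75 / 2.7901 = 0.6272
  r[Y,Y] = 1 (diagonal).
  r[Y,Z] = -1.9167 / (2.5 · 1.2583) = -1.9167 / 3.1458 = -0.6093
  r[Z,Z] = 1 (diagonal).

R is symmetric with unit diagonal. Assembling:

R = [[1, -0.015, 0.6272],
 [-0.015, 1, -0.6093],
 [0.6272, -0.6093, 1]]


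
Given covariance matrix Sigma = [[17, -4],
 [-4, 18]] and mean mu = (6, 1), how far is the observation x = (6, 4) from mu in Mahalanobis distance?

Step 1 — centre the observation: (x - mu) = (0, 3).

Step 2 — invert Sigma. det(Sigma) = 17·18 - (-4)² = 290.
  Sigma^{-1} = (1/det) · [[d, -b], [-b, a]] = [[0.0621, 0.0138],
 [0.0138, 0.0586]].

Step 3 — form the quadratic (x - mu)^T · Sigma^{-1} · (x - mu):
  Sigma^{-1} · (x - mu) = (0.0414, 0.1759).
  (x - mu)^T · [Sigma^{-1} · (x - mu)] = (0)·(0.0414) + (3)·(0.1759) = 0.5276.

Step 4 — take square root: d = √(0.5276) ≈ 0.7264.

d(x, mu) = √(0.5276) ≈ 0.7264


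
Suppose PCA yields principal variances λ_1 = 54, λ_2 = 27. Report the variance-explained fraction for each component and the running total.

Step 1 — total variance = trace(Sigma) = Σ λ_i = 54 + 27 = 81.

Step 2 — fraction explained by component i = λ_i / Σ λ:
  PC1: 54/81 = 0.6667
  PC2: 27/81 = 0.3333

Step 3 — cumulative fraction after k components = (λ_1 + ... + λ_k) / Σ λ:
  k = 1: 54/81 = 0.6667
  k = 2: (54 + 27)/81 = 81/81 = 1

Summary (fraction, with percent):

explained: PC1 0.6667 (66.67%), PC2 0.3333 (33.33%);  cumulative: 0.6667, 1


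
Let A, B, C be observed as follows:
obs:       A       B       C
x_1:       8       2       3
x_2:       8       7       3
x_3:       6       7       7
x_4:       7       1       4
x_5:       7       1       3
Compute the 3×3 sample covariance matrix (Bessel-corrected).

Step 1 — column means:
  mean(A) = (8 + 8 + 6 + 7 + 7) / 5 = 36/5 = 7.2
  mean(B) = (2 + 7 + 7 + 1 + 1) / 5 = 18/5 = 3.6
  mean(C) = (3 + 3 + 7 + 4 + 3) / 5 = 20/5 = 4

Step 2 — sample covariance S[i,j] = (1/(n-1)) · Σ_k (x_{k,i} - mean_i) · (x_{k,j} - mean_j), with n-1 = 4.
  S[A,A] = ((0.8)·(0.8) + (0.8)·(0.8) + (-1.2)·(-1.2) + (-0.2)·(-0.2) + (-0.2)·(-0.2)) / 4 = 2.8/4 = 0.7
  S[A,B] = ((0.8)·(-1.6) + (0.8)·(3.4) + (-1.2)·(3.4) + (-0.2)·(-2.6) + (-0.2)·(-2.6)) / 4 = -1.6/4 = -0.4
  S[A,C] = ((0.8)·(-1) + (0.8)·(-1) + (-1.2)·(3) + (-0.2)·(0) + (-0.2)·(-1)) / 4 = -5/4 = -1.25
  S[B,B] = ((-1.6)·(-1.6) + (3.4)·(3.4) + (3.4)·(3.4) + (-2.6)·(-2.6) + (-2.6)·(-2.6)) / 4 = 39.2/4 = 9.8
  S[B,C] = ((-1.6)·(-1) + (3.4)·(-1) + (3.4)·(3) + (-2.6)·(0) + (-2.6)·(-1)) / 4 = 11/4 = 2.75
  S[C,C] = ((-1)·(-1) + (-1)·(-1) + (3)·(3) + (0)·(0) + (-1)·(-1)) / 4 = 12/4 = 3

S is symmetric (S[j,i] = S[i,j]). Assembling:

S = [[0.7, -0.4, -1.25],
 [-0.4, 9.8, 2.75],
 [-1.25, 2.75, 3]]


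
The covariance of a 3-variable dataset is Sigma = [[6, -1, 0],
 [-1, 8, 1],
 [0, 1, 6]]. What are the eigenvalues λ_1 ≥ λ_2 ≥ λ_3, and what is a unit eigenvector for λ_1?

Step 1 — characteristic polynomial p(λ) = det(λI - Sigma) = λ³ - tr·λ² + c_1·λ - det, where tr = trace, c_1 = sum of the principal 2×2 minors, det = det(Sigma):
  tr = 6 + 8 + 6 = 20,
  c_1 = (6·8 - (-1)²) + (6·6 - (0)²) + (8·6 - (1)²) = 47 + 36 + 47 = 130,
  det = 6·(8·6 - (1)²) - (-1)·((-1)·6 - (1)·(0)) + (0)·((-1)·(1) - 8·(0)) = 6·(47) - (-1)·(-6) + (0)·(-1) = 276.
  So p(λ) = λ³ - 20λ² + 130λ - 276.
Step 2 — look for an integer root (rational root theorem: any rational root is an integer divisor of 276). Testing λ = 6:
  p(6) = 216 - 720 + 780 - 276 = 0  ✓
  Dividing out (λ - 6): p(λ) = (λ - 6)(λ² - 14λ + 46).
Step 3 — remaining eigenvalues from the quadratic λ² - 14λ + 46 = 0:
  Δ = 14² - 4·46 = 196 - 184 = 12,  λ = (14 ± √12)/2 = (14 ± 3.4641)/2 ≈ 8.7321 or 5.2679.
  Sorted: λ_1 = 8.7321,  λ_2 = 6,  λ_3 = 5.2679  (check: sum = 20 = tr ✓).

Step 4 — unit eigenvector for λ_1 ≈ 8.7321: v spans the null space of (Sigma - λ_1 I), whose rows are
  r_1 = (-2.7321, -1, 0),  r_2 = (-1, -0.7321, 1),  r_3 = (0, 1, -2.7321).
  v is orthogonal to every row, so take v ∝ r_1 × r_2 = ((-1)·(1) - (0)·(-0.7321), (0)·(-1) - (-2.7321)·(1), (-2.7321)·(-0.7321) - (-1)·(-1)) ≈ (-1, 2.7321, 1).
  Rescale (multiply by -1 so the first nonzero entry is positive): u = (1, -2.7321, -1).
  ||u|| = √((1)² + (-2.7321)² + (-1)²) = √(9.4641) ≈ 3.0764,  v_1 = u/||u|| ≈ (0.3251, -0.8881, -0.3251) (||v_1|| = 1).

λ_1 = 8.7321,  λ_2 = 6,  λ_3 = 5.2679;  v_1 ≈ (0.3251, -0.8881, -0.3251)


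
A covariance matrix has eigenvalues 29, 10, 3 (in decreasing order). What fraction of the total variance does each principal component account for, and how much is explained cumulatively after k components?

Step 1 — total variance = trace(Sigma) = Σ λ_i = 29 + 10 + 3 = 42.

Step 2 — fraction explained by component i = λ_i / Σ λ:
  PC1: 29/42 = 0.6905
  PC2: 10/42 = 0.2381
  PC3: 3/42 = 0.0714

Step 3 — cumulative fraction after k components = (λ_1 + ... + λ_k) / Σ λ:
  k = 1: 29/42 = 0.6905
  k = 2: (29 + 10)/42 = 39/42 = 0.9286
  k = 3: (29 + 10 + 3)/42 = 42/42 = 1

Summary (fraction, with percent):

explained: PC1 0.6905 (69.05%), PC2 0.2381 (23.81%), PC3 0.0714 (7.14%);  cumulative: 0.6905, 0.9286, 1


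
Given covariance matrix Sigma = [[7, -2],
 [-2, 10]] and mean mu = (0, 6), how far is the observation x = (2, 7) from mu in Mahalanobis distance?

Step 1 — centre the observation: (x - mu) = (2, 1).

Step 2 — invert Sigma. det(Sigma) = 7·10 - (-2)² = 66.
  Sigma^{-1} = (1/det) · [[d, -b], [-b, a]] = [[0.1515, 0.0303],
 [0.0303, 0.1061]].

Step 3 — form the quadratic (x - mu)^T · Sigma^{-1} · (x - mu):
  Sigma^{-1} · (x - mu) = (0.3333, 0.1667).
  (x - mu)^T · [Sigma^{-1} · (x - mu)] = (2)·(0.3333) + (1)·(0.1667) = 0.8333.

Step 4 — take square root: d = √(0.8333) ≈ 0.9129.

d(x, mu) = √(0.8333) ≈ 0.9129


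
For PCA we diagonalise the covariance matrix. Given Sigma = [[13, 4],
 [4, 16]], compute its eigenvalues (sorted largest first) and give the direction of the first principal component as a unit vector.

Step 1 — characteristic polynomial of 2×2 Sigma:
  det(Sigma - λI) = λ² - trace · λ + det = 0.
  trace = 13 + 16 = 29, det = 13·16 - (4)² = 192.
Step 2 — discriminant:
  Δ = trace² - 4·det = 841 - 768 = 73.
Step 3 — eigenvalues:
  λ = (trace ± √Δ)/2 = (29 ± 8.544)/2,
  λ_1 = 18.772,  λ_2 = 10.228.

Step 4 — unit eigenvector for λ_1: solve (Sigma - λ_1 I)v = 0. First row:
  (13 - 18.772)·v_x + (4)·v_y = 0, i.e. (-5.772)·v_x + (4)·v_y = 0,
  so v ∝ (b, λ_1 - a) = (4, 5.772) = u.
  ||u|| = √((4)² + (5.772)²) = √(49.316) ≈ 7.0225,
  v_1 = u/||u|| ≈ (0.5696, 0.8219) (||v_1|| = 1).

λ_1 = 18.772,  λ_2 = 10.228;  v_1 ≈ (0.5696, 0.8219)


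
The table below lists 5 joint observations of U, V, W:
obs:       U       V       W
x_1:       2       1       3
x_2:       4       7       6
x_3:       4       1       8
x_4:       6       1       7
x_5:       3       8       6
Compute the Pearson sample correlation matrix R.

Step 1 — column means:
  mean(U) = (2 + 4 + 4 + 6 + 3) / 5 = 19/5 = 3.8
  mean(V) = (1 + 7 + 1 + 1 + 8) / 5 = 18/5 = 3.6
  mean(W) = (3 + 6 + 8 + 7 + 6) / 5 = 30/5 = 6

Step 2 — sample variances and covariances s[i,j] = (1/(n-1)) · Σ_k (x_{k,i} - mean_i) · (x_{k,j} - mean_j), with n-1 = 4:
  s[U,U] = ((-1.8)·(-1.8) + (0.2)·(0.2) + (0.2)·(0.2) + (2.2)·(2.2) + (-0.8)·(-0.8)) / 4 = 8.8/4 = 2.2
  s[U,V] = ((-1.8)·(-2.6) + (0.2)·(3.4) + (0.2)·(-2.6) + (2.2)·(-2.6) + (-0.8)·(4.4)) / 4 = -4.4/4 = -1.1
  s[U,W] = ((-1.8)·(-3) + (0.2)·(0) + (0.2)·(2) + (2.2)·(1) + (-0.8)·(0)) / 4 = 8/4 = 2
  s[V,V] = ((-2.6)·(-2.6) + (3.4)·(3.4) + (-2.6)·(-2.6) + (-2.6)·(-2.6) + (4.4)·(4.4)) / 4 = 51.2/4 = 12.8
  s[V,W] = ((-2.6)·(-3) + (3.4)·(0) + (-2.6)·(2) + (-2.6)·(1) + (4.4)·(0)) / 4 = 0/4 = 0
  s[W,W] = ((-3)·(-3) + (0)·(0) + (2)·(2) + (1)·(1) + (0)·(0)) / 4 = 14/4 = 3.5
  Sample standard deviations s_i = √(s[i,i]):
  s(U) = √(2.2) = 1.4832
  s(V) = √(12.8) = 3.5777
  s(W) = √(3.5) = 1.8708

Step 3 — r_{ij} = s_{ij} / (s_i · s_j):
  r[U,U] = 1 (diagonal).
  r[U,V] = -1.1 / (1.4832 · 3.5777) = -1.1 / 5.3066 = -0.2073
  r[U,W] = 2 / (1.4832 · 1.8708) = 2 / 2.7749 = 0.7207
  r[V,V] = 1 (diagonal).
  r[V,W] = 0 / (3.5777 · 1.8708) = 0 / 6.6933 = 0
  r[W,W] = 1 (diagonal).

R is symmetric with unit diagonal. Assembling:

R = [[1, -0.2073, 0.7207],
 [-0.2073, 1, 0],
 [0.7207, 0, 1]]


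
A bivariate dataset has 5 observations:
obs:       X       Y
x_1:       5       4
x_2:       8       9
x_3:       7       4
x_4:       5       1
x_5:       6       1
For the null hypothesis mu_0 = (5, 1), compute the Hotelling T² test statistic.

Step 1 — sample mean vector:
  mean(X) = (5 + 8 + 7 + 5 + 6) / 5 = 31/5 = 6.2
  mean(Y) = (4 + 9 + 4 + 1 + 1) / 5 = 19/5 = 3.8
  x̄ = (6.2, 3.8),  deviation x̄ - mu_0 = (6.2, 3.8) - (5, 1) = (1.2, 2.8).

Step 2 — sample covariance matrix, S[i,j] = (1/(n-1)) · Σ_k (x_{k,i} - mean_i) · (x_{k,j} - mean_j), divisor n-1 = 4:
  S[X,X] = ((-1.2)·(-1.2) + (1.8)·(1.8) + (0.8)·(0.8) + (-1.2)·(-1.2) + (-0.2)·(-0.2)) / 4 = 6.8/4 = 1.7
  S[X,Y] = ((-1.2)·(0.2) + (1.8)·(5.2) + (0.8)·(0.2) + (-1.2)·(-2.8) + (-0.2)·(-2.8)) / 4 = 13.2/4 = 3.3
  S[Y,Y] = ((0.2)·(0.2) + (5.2)·(5.2) + (0.2)·(0.2) + (-2.8)·(-2.8) + (-2.8)·(-2.8)) / 4 = 42.8/4 = 10.7
  S = [[1.7, 3.3],
 [3.3, 10.7]].

Step 3 — invert S. det(S) = 1.7·10.7 - (3.3)² = 7.3.
  S^{-1} = (1/det) · [[d, -b], [-b, a]] = [[1.4658, -0.4521],
 [-0.4521, 0.2329]].

Step 4 — quadratic form (x̄ - mu_0)^T · S^{-1} · (x̄ - mu_0):
  S^{-1} · (x̄ - mu_0) = (0.4932, 0.1096),
  (x̄ - mu_0)^T · [...] = (1.2)·(0.4932) + (2.8)·(0.1096) = 0.8986.

Step 5 — scale by n: T² = 5 · 0.8986 = 4.4932.

T² ≈ 4.4932


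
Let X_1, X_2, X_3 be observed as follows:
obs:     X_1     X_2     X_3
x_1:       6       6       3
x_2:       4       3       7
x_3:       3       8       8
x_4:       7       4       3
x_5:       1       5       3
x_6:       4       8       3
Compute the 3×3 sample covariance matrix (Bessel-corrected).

Step 1 — column means:
  mean(X_1) = (6 + 4 + 3 + 7 + 1 + 4) / 6 = 25/6 = 4.1667
  mean(X_2) = (6 + 3 + 8 + 4 + 5 + 8) / 6 = 34/6 = 5.6667
  mean(X_3) = (3 + 7 + 8 + 3 + 3 + 3) / 6 = 27/6 = 4.5

Step 2 — sample covariance S[i,j] = (1/(n-1)) · Σ_k (x_{k,i} - mean_i) · (x_{k,j} - mean_j), with n-1 = 5.
  S[X_1,X_1] = ((1.8333)·(1.8333) + (-0.1667)·(-0.1667) + (-1.1667)·(-1.1667) + (2.8333)·(2.8333) + (-3.1667)·(-3.1667) + (-0.1667)·(-0.1667)) / 5 = 22.8333/5 = 4.5667
  S[X_1,X_2] = ((1.8333)·(0.3333) + (-0.1667)·(-2.6667) + (-1.1667)·(2.3333) + (2.8333)·(-1.6667) + (-3.1667)·(-0.6667) + (-0.1667)·(2.3333)) / 5 = -4.6667/5 = -0.9333
  S[X_1,X_3] = ((1.8333)·(-1.5) + (-0.1667)·(2.5) + (-1.1667)·(3.5) + (2.8333)·(-1.5) + (-3.1667)·(-1.5) + (-0.1667)·(-1.5)) / 5 = -6.5/5 = -1.3
  S[X_2,X_2] = ((0.3333)·(0.3333) + (-2.6667)·(-2.6667) + (2.3333)·(2.3333) + (-1.6667)·(-1.6667) + (-0.6667)·(-0.6667) + (2.3333)·(2.3333)) / 5 = 21.3333/5 = 4.2667
  S[X_2,X_3] = ((0.3333)·(-1.5) + (-2.6667)·(2.5) + (2.3333)·(3.5) + (-1.6667)·(-1.5) + (-0.6667)·(-1.5) + (2.3333)·(-1.5)) / 5 = 1/5 = 0.2
  S[X_3,X_3] = ((-1.5)·(-1.5) + (2.5)·(2.5) + (3.5)·(3.5) + (-1.5)·(-1.5) + (-1.5)·(-1.5) + (-1.5)·(-1.5)) / 5 = 27.5/5 = 5.5

S is symmetric (S[j,i] = S[i,j]). Assembling:

S = [[4.5667, -0.9333, -1.3],
 [-0.9333, 4.2667, 0.2],
 [-1.3, 0.2, 5.5]]


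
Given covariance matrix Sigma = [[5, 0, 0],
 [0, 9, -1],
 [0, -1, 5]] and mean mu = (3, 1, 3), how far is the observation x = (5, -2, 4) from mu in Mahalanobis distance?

Step 1 — centre the observation: (x - mu) = (2, -3, 1).

Step 2 — invert Sigma (cofactor / det for 3×3, or solve directly):
  Sigma^{-1} = [[0.2, 0, 0],
 [0, 0.1136, 0.0227],
 [0, 0.0227, 0.2045]].

Step 3 — form the quadratic (x - mu)^T · Sigma^{-1} · (x - mu):
  Sigma^{-1} · (x - mu) = (0.4, -0.3182, 0.1364).
  (x - mu)^T · [Sigma^{-1} · (x - mu)] = (2)·(0.4) + (-3)·(-0.3182) + (1)·(0.1364) = 1.8909.

Step 4 — take square root: d = √(1.8909) ≈ 1.3751.

d(x, mu) = √(1.8909) ≈ 1.3751


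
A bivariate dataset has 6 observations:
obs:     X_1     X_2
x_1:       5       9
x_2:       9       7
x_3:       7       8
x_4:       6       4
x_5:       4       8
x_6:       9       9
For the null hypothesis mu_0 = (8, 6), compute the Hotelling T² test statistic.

Step 1 — sample mean vector:
  mean(X_1) = (5 + 9 + 7 + 6 + 4 + 9) / 6 = 40/6 = 6.6667
  mean(X_2) = (9 + 7 + 8 + 4 + 8 + 9) / 6 = 45/6 = 7.5
  x̄ = (6.6667, 7.5),  deviation x̄ - mu_0 = (6.6667, 7.5) - (8, 6) = (-1.3333, 1.5).

Step 2 — sample covariance matrix, S[i,j] = (1/(n-1)) · Σ_k (x_{k,i} - mean_i) · (x_{k,j} - mean_j), divisor n-1 = 5:
  S[X_1,X_1] = ((-1.6667)·(-1.6667) + (2.3333)·(2.3333) + (0.3333)·(0.3333) + (-0.6667)·(-0.6667) + (-2.6667)·(-2.6667) + (2.3333)·(2.3333)) / 5 = 21.3333/5 = 4.2667
  S[X_1,X_2] = ((-1.6667)·(1.5) + (2.3333)·(-0.5) + (0.3333)·(0.5) + (-0.6667)·(-3.5) + (-2.6667)·(0.5) + (2.3333)·(1.5)) / 5 = 1/5 = 0.2
  S[X_2,X_2] = ((1.5)·(1.5) + (-0.5)·(-0.5) + (0.5)·(0.5) + (-3.5)·(-3.5) + (0.5)·(0.5) + (1.5)·(1.5)) / 5 = 17.5/5 = 3.5
  S = [[4.2667, 0.2],
 [0.2, 3.5]].

Step 3 — invert S. det(S) = 4.2667·3.5 - (0.2)² = 14.8933.
  S^{-1} = (1/det) · [[d, -b], [-b, a]] = [[0.235, -0.0134],
 [-0.0134, 0.2865]].

Step 4 — quadratic form (x̄ - mu_0)^T · S^{-1} · (x̄ - mu_0):
  S^{-1} · (x̄ - mu_0) = (-0.3335, 0.4476),
  (x̄ - mu_0)^T · [...] = (-1.3333)·(-0.3335) + (1.5)·(0.4476) = 1.1161.

Step 5 — scale by n: T² = 6 · 1.1161 = 6.6965.

T² ≈ 6.6965


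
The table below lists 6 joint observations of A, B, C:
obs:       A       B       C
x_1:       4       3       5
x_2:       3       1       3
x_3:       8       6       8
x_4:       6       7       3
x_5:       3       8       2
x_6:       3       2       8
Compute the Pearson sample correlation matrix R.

Step 1 — column means:
  mean(A) = (4 + 3 + 8 + 6 + 3 + 3) / 6 = 27/6 = 4.5
  mean(B) = (3 + 1 + 6 + 7 + 8 + 2) / 6 = 27/6 = 4.5
  mean(C) = (5 + 3 + 8 + 3 + 2 + 8) / 6 = 29/6 = 4.8333

Step 2 — sample variances and covariances s[i,j] = (1/(n-1)) · Σ_k (x_{k,i} - mean_i) · (x_{k,j} - mean_j), with n-1 = 5:
  s[A,A] = ((-0.5)·(-0.5) + (-1.5)·(-1.5) + (3.5)·(3.5) + (1.5)·(1.5) + (-1.5)·(-1.5) + (-1.5)·(-1.5)) / 5 = 21.5/5 = 4.3
  s[A,B] = ((-0.5)·(-1.5) + (-1.5)·(-3.5) + (3.5)·(1.5) + (1.5)·(2.5) + (-1.5)·(3.5) + (-1.5)·(-2.5)) / 5 = 13.5/5 = 2.7
  s[A,C] = ((-0.5)·(0.1667) + (-1.5)·(-1.8333) + (3.5)·(3.1667) + (1.5)·(-1.8333) + (-1.5)·(-2.8333) + (-1.5)·(3.1667)) / 5 = 10.5/5 = 2.1
  s[B,B] = ((-1.5)·(-1.5) + (-3.5)·(-3.5) + (1.5)·(1.5) + (2.5)·(2.5) + (3.5)·(3.5) + (-2.5)·(-2.5)) / 5 = 41.5/5 = 8.3
  s[B,C] = ((-1.5)·(0.1667) + (-3.5)·(-1.8333) + (1.5)·(3.1667) + (2.5)·(-1.8333) + (3.5)·(-2.8333) + (-2.5)·(3.1667)) / 5 = -11.5/5 = -2.3
  s[C,C] = ((0.1667)·(0.1667) + (-1.8333)·(-1.8333) + (3.1667)·(3.1667) + (-1.8333)·(-1.8333) + (-2.8333)·(-2.8333) + (3.1667)·(3.1667)) / 5 = 34.8333/5 = 6.9667
  Sample standard deviations s_i = √(s[i,i]):
  s(A) = √(4.3) = 2.0736
  s(B) = √(8.3) = 2.881
  s(C) = √(6.9667) = 2.6394

Step 3 — r_{ij} = s_{ij} / (s_i · s_j):
  r[A,A] = 1 (diagonal).
  r[A,B] = 2.7 / (2.0736 · 2.881) = 2.7 / 5.9741 = 0.452
  r[A,C] = 2.1 / (2.0736 · 2.6394) = 2.1 / 5.4733 = 0.3837
  r[B,B] = 1 (diagonal).
  r[B,C] = -2.3 / (2.881 · 2.6394) = -2.3 / 7.6042 = -0.3025
  r[C,C] = 1 (diagonal).

R is symmetric with unit diagonal. Assembling:

R = [[1, 0.452, 0.3837],
 [0.452, 1, -0.3025],
 [0.3837, -0.3025, 1]]


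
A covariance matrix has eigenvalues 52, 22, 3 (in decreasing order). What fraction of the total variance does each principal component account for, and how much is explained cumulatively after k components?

Step 1 — total variance = trace(Sigma) = Σ λ_i = 52 + 22 + 3 = 77.

Step 2 — fraction explained by component i = λ_i / Σ λ:
  PC1: 52/77 = 0.6753
  PC2: 22/77 = 0.2857
  PC3: 3/77 = 0.039

Step 3 — cumulative fraction after k components = (λ_1 + ... + λ_k) / Σ λ:
  k = 1: 52/77 = 0.6753
  k = 2: (52 + 22)/77 = 74/77 = 0.961
  k = 3: (52 + 22 + 3)/77 = 77/77 = 1

Summary (fraction, with percent):

explained: PC1 0.6753 (67.53%), PC2 0.2857 (28.57%), PC3 0.039 (3.9%);  cumulative: 0.6753, 0.961, 1


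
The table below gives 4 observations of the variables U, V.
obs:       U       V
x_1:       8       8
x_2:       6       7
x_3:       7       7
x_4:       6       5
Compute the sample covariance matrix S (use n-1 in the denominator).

Step 1 — column means:
  mean(U) = (8 + 6 + 7 + 6) / 4 = 27/4 = 6.75
  mean(V) = (8 + 7 + 7 + 5) / 4 = 27/4 = 6.75

Step 2 — sample covariance S[i,j] = (1/(n-1)) · Σ_k (x_{k,i} - mean_i) · (x_{k,j} - mean_j), with n-1 = 3.
  S[U,U] = ((1.25)·(1.25) + (-0.75)·(-0.75) + (0.25)·(0.25) + (-0.75)·(-0.75)) / 3 = 2.75/3 = 0.9167
  S[U,V] = ((1.25)·(1.25) + (-0.75)·(0.25) + (0.25)·(0.25) + (-0.75)·(-1.75)) / 3 = 2.75/3 = 0.9167
  S[V,V] = ((1.25)·(1.25) + (0.25)·(0.25) + (0.25)·(0.25) + (-1.75)·(-1.75)) / 3 = 4.75/3 = 1.5833

S is symmetric (S[j,i] = S[i,j]). Assembling:

S = [[0.9167, 0.9167],
 [0.9167, 1.5833]]


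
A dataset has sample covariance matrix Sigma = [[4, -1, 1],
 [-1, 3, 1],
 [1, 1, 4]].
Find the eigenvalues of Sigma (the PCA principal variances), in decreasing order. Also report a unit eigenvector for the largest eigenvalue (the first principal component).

Step 1 — characteristic polynomial p(λ) = det(λI - Sigma) = λ³ - tr·λ² + c_1·λ - det, where tr = trace, c_1 = sum of the principal 2×2 minors, det = det(Sigma):
  tr = 4 + 3 + 4 = 11,
  c_1 = (4·3 - (-1)²) + (4·4 - (1)²) + (3·4 - (1)²) = 11 + 15 + 11 = 37,
  det = 4·(3·4 - (1)²) - (-1)·((-1)·4 - (1)·(1)) + (1)·((-1)·(1) - 3·(1)) = 4·(11) - (-1)·(-5) + (1)·(-4) = 35.
  So p(λ) = λ³ - 11λ² + 37λ - 35.
Step 2 — look for an integer root (rational root theorem: any rational root is an integer divisor of 35). Testing λ = 5:
  p(5) = 125 - 275 + 185 - 35 = 0  ✓
  Dividing out (λ - 5): p(λ) = (λ - 5)(λ² - 6λ + 7).
Step 3 — remaining eigenvalues from the quadratic λ² - 6λ + 7 = 0:
  Δ = 6² - 4·7 = 36 - 28 = 8,  λ = (6 ± √8)/2 = (6 ± 2.8284)/2 ≈ 4.4142 or 1.5858.
  Sorted: λ_1 = 5,  λ_2 = 4.4142,  λ_3 = 1.5858  (check: sum = 11 = tr ✓).

Step 4 — unit eigenvector for λ_1 = 5: v spans the null space of (Sigma - λ_1 I), whose rows are
  r_1 = (-1, -1, 1),  r_2 = (-1, -2, 1),  r_3 = (1, 1, -1).
  v is orthogonal to every row, so take v ∝ r_1 × r_2 = ((-1)·(1) - (1)·(-2), (1)·(-1) - (-1)·(1), (-1)·(-2) - (-1)·(-1)) = (1, 0, 1).
  Let u = (1, 0, 1).
  ||u|| = √((1)² + (0)² + (1)²) = √(2) ≈ 1.4142,  v_1 = u/||u|| ≈ (0.7071, 0, 0.7071) (||v_1|| = 1).

λ_1 = 5,  λ_2 = 4.4142,  λ_3 = 1.5858;  v_1 ≈ (0.7071, 0, 0.7071)


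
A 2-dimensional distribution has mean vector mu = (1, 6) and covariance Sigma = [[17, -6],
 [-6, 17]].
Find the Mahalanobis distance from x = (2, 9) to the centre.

Step 1 — centre the observation: (x - mu) = (1, 3).

Step 2 — invert Sigma. det(Sigma) = 17·17 - (-6)² = 253.
  Sigma^{-1} = (1/det) · [[d, -b], [-b, a]] = [[0.0672, 0.0237],
 [0.0237, 0.0672]].

Step 3 — form the quadratic (x - mu)^T · Sigma^{-1} · (x - mu):
  Sigma^{-1} · (x - mu) = (0.1383, 0.2253).
  (x - mu)^T · [Sigma^{-1} · (x - mu)] = (1)·(0.1383) + (3)·(0.2253) = 0.8142.

Step 4 — take square root: d = √(0.8142) ≈ 0.9023.

d(x, mu) = √(0.8142) ≈ 0.9023


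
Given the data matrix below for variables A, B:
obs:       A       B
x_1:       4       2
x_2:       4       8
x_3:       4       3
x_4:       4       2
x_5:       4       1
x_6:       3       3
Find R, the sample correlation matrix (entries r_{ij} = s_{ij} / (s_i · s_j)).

Step 1 — column means:
  mean(A) = (4 + 4 + 4 + 4 + 4 + 3) / 6 = 23/6 = 3.8333
  mean(B) = (2 + 8 + 3 + 2 + 1 + 3) / 6 = 19/6 = 3.1667

Step 2 — sample variances and covariances s[i,j] = (1/(n-1)) · Σ_k (x_{k,i} - mean_i) · (x_{k,j} - mean_j), with n-1 = 5:
  s[A,A] = ((0.1667)·(0.1667) + (0.1667)·(0.1667) + (0.1667)·(0.1667) + (0.1667)·(0.1667) + (0.1667)·(0.1667) + (-0.8333)·(-0.8333)) / 5 = 0.8333/5 = 0.1667
  s[A,B] = ((0.1667)·(-1.1667) + (0.1667)·(4.8333) + (0.1667)·(-0.1667) + (0.1667)·(-1.1667) + (0.1667)·(-2.1667) + (-0.8333)·(-0.1667)) / 5 = 0.1667/5 = 0.0333
  s[B,B] = ((-1.1667)·(-1.1667) + (4.8333)·(4.8333) + (-0.1667)·(-0.1667) + (-1.1667)·(-1.1667) + (-2.1667)·(-2.1667) + (-0.1667)·(-0.1667)) / 5 = 30.8333/5 = 6.1667
  Sample standard deviations s_i = √(s[i,i]):
  s(A) = √(0.1667) = 0.4082
  s(B) = √(6.1667) = 2.4833

Step 3 — r_{ij} = s_{ij} / (s_i · s_j):
  r[A,A] = 1 (diagonal).
  r[A,B] = 0.0333 / (0.4082 · 2.4833) = 0.0333 / 1.0138 = 0.0329
  r[B,B] = 1 (diagonal).

R is symmetric with unit diagonal. Assembling:

R = [[1, 0.0329],
 [0.0329, 1]]


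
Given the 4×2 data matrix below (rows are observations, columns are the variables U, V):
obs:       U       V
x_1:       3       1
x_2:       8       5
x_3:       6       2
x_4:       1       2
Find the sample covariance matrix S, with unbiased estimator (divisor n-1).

Step 1 — column means:
  mean(U) = (3 + 8 + 6 + 1) / 4 = 18/4 = 4.5
  mean(V) = (1 + 5 + 2 + 2) / 4 = 10/4 = 2.5

Step 2 — sample covariance S[i,j] = (1/(n-1)) · Σ_k (x_{k,i} - mean_i) · (x_{k,j} - mean_j), with n-1 = 3.
  S[U,U] = ((-1.5)·(-1.5) + (3.5)·(3.5) + (1.5)·(1.5) + (-3.5)·(-3.5)) / 3 = 29/3 = 9.6667
  S[U,V] = ((-1.5)·(-1.5) + (3.5)·(2.5) + (1.5)·(-0.5) + (-3.5)·(-0.5)) / 3 = 12/3 = 4
  S[V,V] = ((-1.5)·(-1.5) + (2.5)·(2.5) + (-0.5)·(-0.5) + (-0.5)·(-0.5)) / 3 = 9/3 = 3

S is symmetric (S[j,i] = S[i,j]). Assembling:

S = [[9.6667, 4],
 [4, 3]]


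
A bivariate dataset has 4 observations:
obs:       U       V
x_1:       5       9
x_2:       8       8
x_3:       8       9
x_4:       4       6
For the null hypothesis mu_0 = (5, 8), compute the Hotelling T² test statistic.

Step 1 — sample mean vector:
  mean(U) = (5 + 8 + 8 + 4) / 4 = 25/4 = 6.25
  mean(V) = (9 + 8 + 9 + 6) / 4 = 32/4 = 8
  x̄ = (6.25, 8),  deviation x̄ - mu_0 = (6.25, 8) - (5, 8) = (1.25, 0).

Step 2 — sample covariance matrix, S[i,j] = (1/(n-1)) · Σ_k (x_{k,i} - mean_i) · (x_{k,j} - mean_j), divisor n-1 = 3:
  S[U,U] = ((-1.25)·(-1.25) + (1.75)·(1.75) + (1.75)·(1.75) + (-2.25)·(-2.25)) / 3 = 12.75/3 = 4.25
  S[U,V] = ((-1.25)·(1) + (1.75)·(0) + (1.75)·(1) + (-2.25)·(-2)) / 3 = 5/3 = 1.6667
  S[V,V] = ((1)·(1) + (0)·(0) + (1)·(1) + (-2)·(-2)) / 3 = 6/3 = 2
  S = [[4.25, 1.6667],
 [1.6667, 2]].

Step 3 — invert S. det(S) = 4.25·2 - (1.6667)² = 5.7222.
  S^{-1} = (1/det) · [[d, -b], [-b, a]] = [[0.3495, -0.2913],
 [-0.2913, 0.7427]].

Step 4 — quadratic form (x̄ - mu_0)^T · S^{-1} · (x̄ - mu_0):
  S^{-1} · (x̄ - mu_0) = (0.4369, -0.3641),
  (x̄ - mu_0)^T · [...] = (1.25)·(0.4369) + (0)·(-0.3641) = 0.5461.

Step 5 — scale by n: T² = 4 · 0.5461 = 2.1845.

T² ≈ 2.1845


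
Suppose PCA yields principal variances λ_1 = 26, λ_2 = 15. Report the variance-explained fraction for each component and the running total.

Step 1 — total variance = trace(Sigma) = Σ λ_i = 26 + 15 = 41.

Step 2 — fraction explained by component i = λ_i / Σ λ:
  PC1: 26/41 = 0.6341
  PC2: 15/41 = 0.3659

Step 3 — cumulative fraction after k components = (λ_1 + ... + λ_k) / Σ λ:
  k = 1: 26/41 = 0.6341
  k = 2: (26 + 15)/41 = 41/41 = 1

Summary (fraction, with percent):

explained: PC1 0.6341 (63.41%), PC2 0.3659 (36.59%);  cumulative: 0.6341, 1


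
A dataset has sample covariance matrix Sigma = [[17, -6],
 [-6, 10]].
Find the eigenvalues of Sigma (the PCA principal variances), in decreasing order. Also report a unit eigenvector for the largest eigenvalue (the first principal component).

Step 1 — characteristic polynomial of 2×2 Sigma:
  det(Sigma - λI) = λ² - trace · λ + det = 0.
  trace = 17 + 10 = 27, det = 17·10 - (-6)² = 134.
Step 2 — discriminant:
  Δ = trace² - 4·det = 729 - 536 = 193.
Step 3 — eigenvalues:
  λ = (trace ± √Δ)/2 = (27 ± 13.8924)/2,
  λ_1 = 20.4462,  λ_2 = 6.5538.

Step 4 — unit eigenvector for λ_1: solve (Sigma - λ_1 I)v = 0. First row:
  (17 - 20.4462)·v_x + (-6)·v_y = 0, i.e. (-3.4462)·v_x + (-6)·v_y = 0,
  so v ∝ (b, λ_1 - a) = (-6, 3.4462); multiply by -1 so the first entry is positive: u = (6, -3.4462).
  ||u|| = √((6)² + (-3.4462)²) = √(47.8764) ≈ 6.9193,
  v_1 = u/||u|| ≈ (0.8671, -0.4981) (||v_1|| = 1).

λ_1 = 20.4462,  λ_2 = 6.5538;  v_1 ≈ (0.8671, -0.4981)


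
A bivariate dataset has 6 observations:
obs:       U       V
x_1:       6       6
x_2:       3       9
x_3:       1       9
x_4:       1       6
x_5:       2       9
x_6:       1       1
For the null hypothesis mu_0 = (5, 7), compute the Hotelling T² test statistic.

Step 1 — sample mean vector:
  mean(U) = (6 + 3 + 1 + 1 + 2 + 1) / 6 = 14/6 = 2.3333
  mean(V) = (6 + 9 + 9 + 6 + 9 + 1) / 6 = 40/6 = 6.6667
  x̄ = (2.3333, 6.6667),  deviation x̄ - mu_0 = (2.3333, 6.6667) - (5, 7) = (-2.6667, -0.3333).

Step 2 — sample covariance matrix, S[i,j] = (1/(n-1)) · Σ_k (x_{k,i} - mean_i) · (x_{k,j} - mean_j), divisor n-1 = 5:
  S[U,U] = ((3.6667)·(3.6667) + (0.6667)·(0.6667) + (-1.3333)·(-1.3333) + (-1.3333)·(-1.3333) + (-0.3333)·(-0.3333) + (-1.3333)·(-1.3333)) / 5 = 19.3333/5 = 3.8667
  S[U,V] = ((3.6667)·(-0.6667) + (0.6667)·(2.3333) + (-1.3333)·(2.3333) + (-1.3333)·(-0.6667) + (-0.3333)·(2.3333) + (-1.3333)·(-5.6667)) / 5 = 3.6667/5 = 0.7333
  S[V,V] = ((-0.6667)·(-0.6667) + (2.3333)·(2.3333) + (2.3333)·(2.3333) + (-0.6667)·(-0.6667) + (2.3333)·(2.3333) + (-5.6667)·(-5.6667)) / 5 = 49.3333/5 = 9.8667
  S = [[3.8667, 0.7333],
 [0.7333, 9.8667]].

Step 3 — invert S. det(S) = 3.8667·9.8667 - (0.7333)² = 37.6133.
  S^{-1} = (1/det) · [[d, -b], [-b, a]] = [[0.2623, -0.0195],
 [-0.0195, 0.1028]].

Step 4 — quadratic form (x̄ - mu_0)^T · S^{-1} · (x̄ - mu_0):
  S^{-1} · (x̄ - mu_0) = (-0.693, 0.0177),
  (x̄ - mu_0)^T · [...] = (-2.6667)·(-0.693) + (-0.3333)·(0.0177) = 1.8421.

Step 5 — scale by n: T² = 6 · 1.8421 = 11.0528.

T² ≈ 11.0528


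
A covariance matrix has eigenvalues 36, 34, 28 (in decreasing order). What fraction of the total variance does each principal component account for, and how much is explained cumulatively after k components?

Step 1 — total variance = trace(Sigma) = Σ λ_i = 36 + 34 + 28 = 98.

Step 2 — fraction explained by component i = λ_i / Σ λ:
  PC1: 36/98 = 0.3673
  PC2: 34/98 = 0.3469
  PC3: 28/98 = 0.2857

Step 3 — cumulative fraction after k components = (λ_1 + ... + λ_k) / Σ λ:
  k = 1: 36/98 = 0.3673
  k = 2: (36 + 34)/98 = 70/98 = 0.7143
  k = 3: (36 + 34 + 28)/98 = 98/98 = 1

Summary (fraction, with percent):

explained: PC1 0.3673 (36.73%), PC2 0.3469 (34.69%), PC3 0.2857 (28.57%);  cumulative: 0.3673, 0.7143, 1


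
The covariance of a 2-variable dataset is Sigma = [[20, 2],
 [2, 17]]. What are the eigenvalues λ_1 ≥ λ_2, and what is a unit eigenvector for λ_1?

Step 1 — characteristic polynomial of 2×2 Sigma:
  det(Sigma - λI) = λ² - trace · λ + det = 0.
  trace = 20 + 17 = 37, det = 20·17 - (2)² = 336.
Step 2 — discriminant:
  Δ = trace² - 4·det = 1369 - 1344 = 25.
Step 3 — eigenvalues:
  λ = (trace ± √Δ)/2 = (37 ± 5)/2,
  λ_1 = 21,  λ_2 = 16.

Step 4 — unit eigenvector for λ_1: solve (Sigma - λ_1 I)v = 0. First row:
  (20 - 21)·v_x + (2)·v_y = 0, i.e. (-1)·v_x + (2)·v_y = 0,
  so v ∝ (b, λ_1 - a) = (2, 1) = u.
  ||u|| = √((2)² + (1)²) = √(5) ≈ 2.2361,
  v_1 = u/||u|| ≈ (0.8944, 0.4472) (||v_1|| = 1).

λ_1 = 21,  λ_2 = 16;  v_1 ≈ (0.8944, 0.4472)


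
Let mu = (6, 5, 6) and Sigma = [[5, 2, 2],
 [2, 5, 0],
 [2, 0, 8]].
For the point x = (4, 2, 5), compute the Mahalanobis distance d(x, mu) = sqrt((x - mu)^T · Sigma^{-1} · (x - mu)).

Step 1 — centre the observation: (x - mu) = (-2, -3, -1).

Step 2 — invert Sigma (cofactor / det for 3×3, or solve directly):
  Sigma^{-1} = [[0.2703, -0.1081, -0.0676],
 [-0.1081, 0.2432, 0.027],
 [-0.0676, 0.027, 0.1419]].

Step 3 — form the quadratic (x - mu)^T · Sigma^{-1} · (x - mu):
  Sigma^{-1} · (x - mu) = (-0.1486, -0.5405, -0.0878).
  (x - mu)^T · [Sigma^{-1} · (x - mu)] = (-2)·(-0.1486) + (-3)·(-0.5405) + (-1)·(-0.0878) = 2.0068.

Step 4 — take square root: d = √(2.0068) ≈ 1.4166.

d(x, mu) = √(2.0068) ≈ 1.4166


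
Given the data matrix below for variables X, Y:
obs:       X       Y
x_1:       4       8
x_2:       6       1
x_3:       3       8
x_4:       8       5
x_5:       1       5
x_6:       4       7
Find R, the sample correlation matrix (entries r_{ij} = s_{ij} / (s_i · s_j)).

Step 1 — column means:
  mean(X) = (4 + 6 + 3 + 8 + 1 + 4) / 6 = 26/6 = 4.3333
  mean(Y) = (8 + 1 + 8 + 5 + 5 + 7) / 6 = 34/6 = 5.6667

Step 2 — sample variances and covariances s[i,j] = (1/(n-1)) · Σ_k (x_{k,i} - mean_i) · (x_{k,j} - mean_j), with n-1 = 5:
  s[X,X] = ((-0.3333)·(-0.3333) + (1.6667)·(1.6667) + (-1.3333)·(-1.3333) + (3.6667)·(3.6667) + (-3.3333)·(-3.3333) + (-0.3333)·(-0.3333)) / 5 = 29.3333/5 = 5.8667
  s[X,Y] = ((-0.3333)·(2.3333) + (1.6667)·(-4.6667) + (-1.3333)·(2.3333) + (3.6667)·(-0.6667) + (-3.3333)·(-0.6667) + (-0.3333)·(1.3333)) / 5 = -12.3333/5 = -2.4667
  s[Y,Y] = ((2.3333)·(2.3333) + (-4.6667)·(-4.6667) + (2.3333)·(2.3333) + (-0.6667)·(-0.6667) + (-0.6667)·(-0.6667) + (1.3333)·(1.3333)) / 5 = 35.3333/5 = 7.0667
  Sample standard deviations s_i = √(s[i,i]):
  s(X) = √(5.8667) = 2.4221
  s(Y) = √(7.0667) = 2.6583

Step 3 — r_{ij} = s_{ij} / (s_i · s_j):
  r[X,X] = 1 (diagonal).
  r[X,Y] = -2.4667 / (2.4221 · 2.6583) = -2.4667 / 6.4388 = -0.3831
  r[Y,Y] = 1 (diagonal).

R is symmetric with unit diagonal. Assembling:

R = [[1, -0.3831],
 [-0.3831, 1]]


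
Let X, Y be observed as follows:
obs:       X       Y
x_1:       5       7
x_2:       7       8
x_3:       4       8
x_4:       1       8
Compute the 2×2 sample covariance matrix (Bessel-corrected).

Step 1 — column means:
  mean(X) = (5 + 7 + 4 + 1) / 4 = 17/4 = 4.25
  mean(Y) = (7 + 8 + 8 + 8) / 4 = 31/4 = 7.75

Step 2 — sample covariance S[i,j] = (1/(n-1)) · Σ_k (x_{k,i} - mean_i) · (x_{k,j} - mean_j), with n-1 = 3.
  S[X,X] = ((0.75)·(0.75) + (2.75)·(2.75) + (-0.25)·(-0.25) + (-3.25)·(-3.25)) / 3 = 18.75/3 = 6.25
  S[X,Y] = ((0.75)·(-0.75) + (2.75)·(0.25) + (-0.25)·(0.25) + (-3.25)·(0.25)) / 3 = -0.75/3 = -0.25
  S[Y,Y] = ((-0.75)·(-0.75) + (0.25)·(0.25) + (0.25)·(0.25) + (0.25)·(0.25)) / 3 = 0.75/3 = 0.25

S is symmetric (S[j,i] = S[i,j]). Assembling:

S = [[6.25, -0.25],
 [-0.25, 0.25]]


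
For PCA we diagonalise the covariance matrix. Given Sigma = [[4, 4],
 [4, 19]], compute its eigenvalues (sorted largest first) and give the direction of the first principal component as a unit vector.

Step 1 — characteristic polynomial of 2×2 Sigma:
  det(Sigma - λI) = λ² - trace · λ + det = 0.
  trace = 4 + 19 = 23, det = 4·19 - (4)² = 60.
Step 2 — discriminant:
  Δ = trace² - 4·det = 529 - 240 = 289.
Step 3 — eigenvalues:
  λ = (trace ± √Δ)/2 = (23 ± 17)/2,
  λ_1 = 20,  λ_2 = 3.

Step 4 — unit eigenvector for λ_1: solve (Sigma - λ_1 I)v = 0. First row:
  (4 - 20)·v_x + (4)·v_y = 0, i.e. (-16)·v_x + (4)·v_y = 0,
  so v ∝ (b, λ_1 - a) = (4, 16) = u.
  ||u|| = √((4)² + (16)²) = √(272) ≈ 16.4924,
  v_1 = u/||u|| ≈ (0.2425, 0.9701) (||v_1|| = 1).

λ_1 = 20,  λ_2 = 3;  v_1 ≈ (0.2425, 0.9701)


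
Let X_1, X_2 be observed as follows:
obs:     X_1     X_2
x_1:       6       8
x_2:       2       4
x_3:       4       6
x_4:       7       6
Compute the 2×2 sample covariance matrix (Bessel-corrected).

Step 1 — column means:
  mean(X_1) = (6 + 2 + 4 + 7) / 4 = 19/4 = 4.75
  mean(X_2) = (8 + 4 + 6 + 6) / 4 = 24/4 = 6

Step 2 — sample covariance S[i,j] = (1/(n-1)) · Σ_k (x_{k,i} - mean_i) · (x_{k,j} - mean_j), with n-1 = 3.
  S[X_1,X_1] = ((1.25)·(1.25) + (-2.75)·(-2.75) + (-0.75)·(-0.75) + (2.25)·(2.25)) / 3 = 14.75/3 = 4.9167
  S[X_1,X_2] = ((1.25)·(2) + (-2.75)·(-2) + (-0.75)·(0) + (2.25)·(0)) / 3 = 8/3 = 2.6667
  S[X_2,X_2] = ((2)·(2) + (-2)·(-2) + (0)·(0) + (0)·(0)) / 3 = 8/3 = 2.6667

S is symmetric (S[j,i] = S[i,j]). Assembling:

S = [[4.9167, 2.6667],
 [2.6667, 2.6667]]


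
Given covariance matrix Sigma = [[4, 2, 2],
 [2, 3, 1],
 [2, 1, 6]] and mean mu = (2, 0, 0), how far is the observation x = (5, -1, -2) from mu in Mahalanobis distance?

Step 1 — centre the observation: (x - mu) = (3, -1, -2).

Step 2 — invert Sigma (cofactor / det for 3×3, or solve directly):
  Sigma^{-1} = [[0.425, -0.25, -0.1],
 [-0.25, 0.5, 0],
 [-0.1, 0, 0.2]].

Step 3 — form the quadratic (x - mu)^T · Sigma^{-1} · (x - mu):
  Sigma^{-1} · (x - mu) = (1.725, -1.25, -0.7).
  (x - mu)^T · [Sigma^{-1} · (x - mu)] = (3)·(1.725) + (-1)·(-1.25) + (-2)·(-0.7) = 7.825.

Step 4 — take square root: d = √(7.825) ≈ 2.7973.

d(x, mu) = √(7.825) ≈ 2.7973


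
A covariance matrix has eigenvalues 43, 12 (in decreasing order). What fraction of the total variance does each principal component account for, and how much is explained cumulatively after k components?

Step 1 — total variance = trace(Sigma) = Σ λ_i = 43 + 12 = 55.

Step 2 — fraction explained by component i = λ_i / Σ λ:
  PC1: 43/55 = 0.7818
  PC2: 12/55 = 0.2182

Step 3 — cumulative fraction after k components = (λ_1 + ... + λ_k) / Σ λ:
  k = 1: 43/55 = 0.7818
  k = 2: (43 + 12)/55 = 55/55 = 1

Summary (fraction, with percent):

explained: PC1 0.7818 (78.18%), PC2 0.2182 (21.82%);  cumulative: 0.7818, 1


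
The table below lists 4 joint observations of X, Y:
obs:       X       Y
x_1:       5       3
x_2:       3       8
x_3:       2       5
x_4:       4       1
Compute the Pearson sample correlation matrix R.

Step 1 — column means:
  mean(X) = (5 + 3 + 2 + 4) / 4 = 14/4 = 3.5
  mean(Y) = (3 + 8 + 5 + 1) / 4 = 17/4 = 4.25

Step 2 — sample variances and covariances s[i,j] = (1/(n-1)) · Σ_k (x_{k,i} - mean_i) · (x_{k,j} - mean_j), with n-1 = 3:
  s[X,X] = ((1.5)·(1.5) + (-0.5)·(-0.5) + (-1.5)·(-1.5) + (0.5)·(0.5)) / 3 = 5/3 = 1.6667
  s[X,Y] = ((1.5)·(-1.25) + (-0.5)·(3.75) + (-1.5)·(0.75) + (0.5)·(-3.25)) / 3 = -6.5/3 = -2.1667
  s[Y,Y] = ((-1.25)·(-1.25) + (3.75)·(3.75) + (0.75)·(0.75) + (-3.25)·(-3.25)) / 3 = 26.75/3 = 8.9167
  Sample standard deviations s_i = √(s[i,i]):
  s(X) = √(1.6667) = 1.291
  s(Y) = √(8.9167) = 2.9861

Step 3 — r_{ij} = s_{ij} / (s_i · s_j):
  r[X,X] = 1 (diagonal).
  r[X,Y] = -2.1667 / (1.291 · 2.9861) = -2.1667 / 3.855 = -0.562
  r[Y,Y] = 1 (diagonal).

R is symmetric with unit diagonal. Assembling:

R = [[1, -0.562],
 [-0.562, 1]]


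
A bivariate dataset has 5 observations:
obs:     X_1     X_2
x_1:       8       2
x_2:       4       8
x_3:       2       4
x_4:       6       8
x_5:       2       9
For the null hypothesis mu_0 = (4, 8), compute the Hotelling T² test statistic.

Step 1 — sample mean vector:
  mean(X_1) = (8 + 4 + 2 + 6 + 2) / 5 = 22/5 = 4.4
  mean(X_2) = (2 + 8 + 4 + 8 + 9) / 5 = 31/5 = 6.2
  x̄ = (4.4, 6.2),  deviation x̄ - mu_0 = (4.4, 6.2) - (4, 8) = (0.4, -1.8).

Step 2 — sample covariance matrix, S[i,j] = (1/(n-1)) · Σ_k (x_{k,i} - mean_i) · (x_{k,j} - mean_j), divisor n-1 = 4:
  S[X_1,X_1] = ((3.6)·(3.6) + (-0.4)·(-0.4) + (-2.4)·(-2.4) + (1.6)·(1.6) + (-2.4)·(-2.4)) / 4 = 27.2/4 = 6.8
  S[X_1,X_2] = ((3.6)·(-4.2) + (-0.4)·(1.8) + (-2.4)·(-2.2) + (1.6)·(1.8) + (-2.4)·(2.8)) / 4 = -14.4/4 = -3.6
  S[X_2,X_2] = ((-4.2)·(-4.2) + (1.8)·(1.8) + (-2.2)·(-2.2) + (1.8)·(1.8) + (2.8)·(2.8)) / 4 = 36.8/4 = 9.2
  S = [[6.8, -3.6],
 [-3.6, 9.2]].

Step 3 — invert S. det(S) = 6.8·9.2 - (-3.6)² = 49.6.
  S^{-1} = (1/det) · [[d, -b], [-b, a]] = [[0.1855, 0.0726],
 [0.0726, 0.1371]].

Step 4 — quadratic form (x̄ - mu_0)^T · S^{-1} · (x̄ - mu_0):
  S^{-1} · (x̄ - mu_0) = (-0.0565, -0.2177),
  (x̄ - mu_0)^T · [...] = (0.4)·(-0.0565) + (-1.8)·(-0.2177) = 0.3694.

Step 5 — scale by n: T² = 5 · 0.3694 = 1.8468.

T² ≈ 1.8468
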